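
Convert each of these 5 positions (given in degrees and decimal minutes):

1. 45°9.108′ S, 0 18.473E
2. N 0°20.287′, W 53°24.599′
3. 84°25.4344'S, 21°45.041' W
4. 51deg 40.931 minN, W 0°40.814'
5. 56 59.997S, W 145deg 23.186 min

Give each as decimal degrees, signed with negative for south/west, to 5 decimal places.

Point 1:
  Lat: 45 + 9.108/60 = 45.151800
  hemisphere S, so the sign is −
  λ: 0 + 18.473/60 = 0.307883
  E ⇒ keep positive
Point 2:
  Lat: 20.287′ = 0.338117°; total 0.338117
  N → positive
  Longitude: 53 + 24.599/60 = 53.409983
  W ⇒ negate
Point 3:
  Lat: 84 + 25.4344/60 = 84.423907
  hemisphere S, so the sign is −
  Longitude: 21 + 45.041/60 = 21.750683
  W ⇒ negate
Point 4:
  φ: 40.931′ = 0.682183°; total 51.682183
  N → positive
  Lon: 40.814′ = 0.680233°; total 0.680233
  W → negative
Point 5:
  φ: 56 + 59.997/60 = 56.999950
  S → negative
  λ: 145 + 23.186/60 = 145.386433
  W ⇒ negate

1. -45.15180, 0.30788
2. 0.33812, -53.40998
3. -84.42391, -21.75068
4. 51.68218, -0.68023
5. -56.99995, -145.38643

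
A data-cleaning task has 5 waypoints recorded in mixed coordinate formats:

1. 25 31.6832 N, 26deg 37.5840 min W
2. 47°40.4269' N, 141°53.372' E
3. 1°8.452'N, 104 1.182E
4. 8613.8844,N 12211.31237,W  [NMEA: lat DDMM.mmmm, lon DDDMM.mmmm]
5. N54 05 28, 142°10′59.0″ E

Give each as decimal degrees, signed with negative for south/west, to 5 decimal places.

Point 1:
  Latitude: 31.6832′ = 0.528053°; total 25.528053
  N ⇒ keep positive
  λ: 37.584′ = 0.626400°; total 26.626400
  W → negative
Point 2:
  Latitude: 47 + 40.4269/60 = 47.673782
  N → positive
  Lon: 141 + 53.372/60 = 141.889533
  E ⇒ keep positive
Point 3:
  Latitude: 8.452′ = 0.140867°; total 1.140867
  N → positive
  Longitude: 104 + 1.182/60 = 104.019700
  E ⇒ keep positive
Point 4:
  Latitude: degrees = first 2 digits = 86, minutes = 13.8844; 86 + 13.8844/60 = 86.231407
  N → positive
  Longitude: degrees = first 3 digits = 122, minutes = 11.31237; 122 + 11.31237/60 = 122.188540
  hemisphere W, so the sign is −
Point 5:
  φ: 54 + 5/60 + 28/3600 = 54.091111
  N → positive
  Lon: 142° + 10/60 + 59/3600 = 142 + 0.166667 + 0.016389 = 142.183056
  E → positive

1. 25.52805, -26.62640
2. 47.67378, 141.88953
3. 1.14087, 104.01970
4. 86.23141, -122.18854
5. 54.09111, 142.18306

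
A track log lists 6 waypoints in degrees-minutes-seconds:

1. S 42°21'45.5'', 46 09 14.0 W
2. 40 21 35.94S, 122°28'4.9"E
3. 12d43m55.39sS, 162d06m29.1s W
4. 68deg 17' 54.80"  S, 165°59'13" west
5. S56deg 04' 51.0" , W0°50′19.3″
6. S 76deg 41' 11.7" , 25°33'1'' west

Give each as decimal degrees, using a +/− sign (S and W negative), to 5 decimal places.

1. -42.36264, -46.15389
2. -40.35998, 122.46803
3. -12.73205, -162.10808
4. -68.29856, -165.98694
5. -56.08083, -0.83869
6. -76.68658, -25.55028

Point 1:
  Latitude: 42° + 21/60 + 45.5/3600 = 42 + 0.350000 + 0.012639 = 42.362639
  S → negative
  Longitude: 46 + 9/60 + 14/3600 = 46.153889
  hemisphere W, so the sign is −
Point 2:
  Lat: 21′ + 35.94″ = 21.59900′; 40 + 21.59900/60 = 40.359983
  hemisphere S, so the sign is −
  Lon: 122 + 28/60 + 4.9/3600 = 122.468028
  E ⇒ keep positive
Point 3:
  Lat: 12 + 43/60 + 55.39/3600 = 12.732053
  S ⇒ negate
  Lon: 6′ + 29.1″ = 6.48500′; 162 + 6.48500/60 = 162.108083
  hemisphere W, so the sign is −
Point 4:
  Latitude: 68° + 17/60 + 54.8/3600 = 68 + 0.283333 + 0.015222 = 68.298556
  hemisphere S, so the sign is −
  λ: 59′ + 13″ = 59.21667′; 165 + 59.21667/60 = 165.986944
  W ⇒ negate
Point 5:
  Latitude: 56 + 4/60 + 51/3600 = 56.080833
  S ⇒ negate
  Longitude: 0° + 50/60 + 19.3/3600 = 0 + 0.833333 + 0.005361 = 0.838694
  hemisphere W, so the sign is −
Point 6:
  Lat: 76 + 41/60 + 11.7/3600 = 76.686583
  S ⇒ negate
  Longitude: 25° + 33/60 + 1/3600 = 25 + 0.550000 + 0.000278 = 25.550278
  W → negative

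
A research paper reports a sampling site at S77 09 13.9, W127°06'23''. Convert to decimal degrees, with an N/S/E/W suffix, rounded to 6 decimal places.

77.153861° S, 127.106389° W

Lat: 9′ + 13.9″ = 9.23167′; 77 + 9.23167/60 = 77.1538611
λ: 127 + 6/60 + 23/3600 = 127.1063889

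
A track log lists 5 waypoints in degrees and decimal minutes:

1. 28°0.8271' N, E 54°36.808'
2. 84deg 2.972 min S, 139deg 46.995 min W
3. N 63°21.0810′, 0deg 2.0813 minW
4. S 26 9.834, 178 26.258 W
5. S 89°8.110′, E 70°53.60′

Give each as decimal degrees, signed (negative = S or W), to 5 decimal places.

Point 1:
  φ: 0.8271′ = 0.013785°; total 28.013785
  N → positive
  Lon: 54 + 36.808/60 = 54.613467
  E → positive
Point 2:
  φ: 2.972′ = 0.049533°; total 84.049533
  hemisphere S, so the sign is −
  Longitude: 139 + 46.995/60 = 139.783250
  hemisphere W, so the sign is −
Point 3:
  Latitude: 21.081′ = 0.351350°; total 63.351350
  N → positive
  λ: 2.0813′ = 0.034688°; total 0.034688
  W → negative
Point 4:
  Lat: 26 + 9.834/60 = 26.163900
  hemisphere S, so the sign is −
  Lon: 26.258′ = 0.437633°; total 178.437633
  hemisphere W, so the sign is −
Point 5:
  Latitude: 89 + 8.11/60 = 89.135167
  S → negative
  λ: 53.6′ = 0.893333°; total 70.893333
  E ⇒ keep positive

1. 28.01379, 54.61347
2. -84.04953, -139.78325
3. 63.35135, -0.03469
4. -26.16390, -178.43763
5. -89.13517, 70.89333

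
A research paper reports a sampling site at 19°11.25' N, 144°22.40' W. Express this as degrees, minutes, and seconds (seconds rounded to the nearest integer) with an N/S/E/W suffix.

19°11′15″ N, 144°22′24″ W

Lat: 11.25000′ → 11′ and 0.25000 × 60 = 15.00″
Longitude: fractional minutes 0.40000 × 60 = 24.00″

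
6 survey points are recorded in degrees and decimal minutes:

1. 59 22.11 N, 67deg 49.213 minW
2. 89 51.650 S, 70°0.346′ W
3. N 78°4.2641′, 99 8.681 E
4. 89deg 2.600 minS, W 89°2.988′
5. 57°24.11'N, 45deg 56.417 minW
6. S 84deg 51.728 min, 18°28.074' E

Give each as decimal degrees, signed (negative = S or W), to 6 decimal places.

1. 59.368500, -67.820217
2. -89.860833, -70.005767
3. 78.071068, 99.144683
4. -89.043333, -89.049800
5. 57.401833, -45.940283
6. -84.862133, 18.467900

Point 1:
  Lat: 22.11′ = 0.368500°; total 59.3685000
  N → positive
  Longitude: 67 + 49.213/60 = 67.8202167
  W ⇒ negate
Point 2:
  Latitude: 89 + 51.65/60 = 89.8608333
  S → negative
  λ: 70 + 0.346/60 = 70.0057667
  W → negative
Point 3:
  Lat: 4.2641′ = 0.071068°; total 78.0710683
  N ⇒ keep positive
  Longitude: 99 + 8.681/60 = 99.1446833
  E ⇒ keep positive
Point 4:
  Latitude: 2.6′ = 0.043333°; total 89.0433333
  S → negative
  λ: 89 + 2.988/60 = 89.0498000
  W → negative
Point 5:
  φ: 24.11′ = 0.401833°; total 57.4018333
  N ⇒ keep positive
  λ: 45 + 56.417/60 = 45.9402833
  hemisphere W, so the sign is −
Point 6:
  φ: 84 + 51.728/60 = 84.8621333
  S ⇒ negate
  Longitude: 18 + 28.074/60 = 18.4679000
  E ⇒ keep positive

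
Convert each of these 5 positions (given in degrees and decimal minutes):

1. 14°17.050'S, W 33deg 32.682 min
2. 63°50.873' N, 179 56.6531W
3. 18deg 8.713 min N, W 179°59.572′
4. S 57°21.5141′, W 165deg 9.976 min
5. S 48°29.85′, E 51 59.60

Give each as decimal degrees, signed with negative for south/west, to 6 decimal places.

1. -14.284167, -33.544700
2. 63.847883, -179.944218
3. 18.145217, -179.992867
4. -57.358568, -165.166267
5. -48.497500, 51.993333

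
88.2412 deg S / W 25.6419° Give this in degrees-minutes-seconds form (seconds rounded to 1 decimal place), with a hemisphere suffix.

88°14′28.3″ S, 25°38′30.8″ W

φ: 0.241200 × 60 = 14.47200′ → 14′, remainder × 60 = 28.320″
Lon: whole degrees 25; 38.51400′ → 38′ and 30.840″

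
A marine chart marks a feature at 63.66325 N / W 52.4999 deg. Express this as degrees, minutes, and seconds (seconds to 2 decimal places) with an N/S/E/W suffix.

Lat: whole degrees 63; 39.79500′ → 39′ and 47.7000″
Longitude: 0.499900 × 60 = 29.99400′ → 29′, remainder × 60 = 59.6400″

63°39′47.70″ N, 52°29′59.64″ W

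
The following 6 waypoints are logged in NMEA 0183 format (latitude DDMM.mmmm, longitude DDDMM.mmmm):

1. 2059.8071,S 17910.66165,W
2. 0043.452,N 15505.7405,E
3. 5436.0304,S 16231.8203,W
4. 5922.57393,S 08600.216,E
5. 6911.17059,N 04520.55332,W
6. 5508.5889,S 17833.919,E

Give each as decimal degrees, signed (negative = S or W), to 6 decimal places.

1. -20.996785, -179.177694
2. 0.724200, 155.095675
3. -54.600507, -162.530338
4. -59.376232, 86.003600
5. 69.186177, -45.342555
6. -55.143148, 178.565317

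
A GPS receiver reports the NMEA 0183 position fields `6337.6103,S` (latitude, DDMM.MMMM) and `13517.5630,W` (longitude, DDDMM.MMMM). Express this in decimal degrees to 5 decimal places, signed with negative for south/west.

-63.62684, -135.29272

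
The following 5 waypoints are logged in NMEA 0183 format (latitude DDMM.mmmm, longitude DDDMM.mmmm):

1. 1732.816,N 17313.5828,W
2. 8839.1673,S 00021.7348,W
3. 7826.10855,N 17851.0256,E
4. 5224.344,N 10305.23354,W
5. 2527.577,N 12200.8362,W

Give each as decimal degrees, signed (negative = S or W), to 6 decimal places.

Point 1:
  φ: split at 2 digits → 17° and 32.816′; 17 + 32.816/60 = 17.5469333
  N → positive
  λ: split at 3 digits → 173° and 13.5828′; 173 + 13.5828/60 = 173.2263800
  W → negative
Point 2:
  φ: degrees = first 2 digits = 88, minutes = 39.1673; 88 + 39.1673/60 = 88.6527883
  S ⇒ negate
  λ: split at 3 digits → 000° and 21.7348′; 0 + 21.7348/60 = 0.3622467
  W → negative
Point 3:
  Latitude: split at 2 digits → 78° and 26.10855′; 78 + 26.10855/60 = 78.4351425
  N ⇒ keep positive
  Longitude: degrees = first 3 digits = 178, minutes = 51.0256; 178 + 51.0256/60 = 178.8504267
  E → positive
Point 4:
  φ: split at 2 digits → 52° and 24.344′; 52 + 24.344/60 = 52.4057333
  N ⇒ keep positive
  Longitude: split at 3 digits → 103° and 5.23354′; 103 + 5.23354/60 = 103.0872257
  W → negative
Point 5:
  Lat: split at 2 digits → 25° and 27.577′; 25 + 27.577/60 = 25.4596167
  N → positive
  Longitude: split at 3 digits → 122° and 0.8362′; 122 + 0.8362/60 = 122.0139367
  hemisphere W, so the sign is −

1. 17.546933, -173.226380
2. -88.652788, -0.362247
3. 78.435143, 178.850427
4. 52.405733, -103.087226
5. 25.459617, -122.013937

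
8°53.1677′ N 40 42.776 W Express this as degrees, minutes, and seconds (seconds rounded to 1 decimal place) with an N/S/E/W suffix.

8°53′10.1″ N, 40°42′46.6″ W

Lat: 53.16770′ → 53′ and 0.16770 × 60 = 10.062″
Longitude: fractional minutes 0.77600 × 60 = 46.560″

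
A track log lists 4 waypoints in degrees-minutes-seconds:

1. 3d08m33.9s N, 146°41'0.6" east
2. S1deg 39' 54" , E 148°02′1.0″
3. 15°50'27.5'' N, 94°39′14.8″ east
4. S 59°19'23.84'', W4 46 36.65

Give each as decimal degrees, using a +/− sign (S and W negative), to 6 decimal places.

Point 1:
  Latitude: 8′ + 33.9″ = 8.56500′; 3 + 8.56500/60 = 3.1427500
  N → positive
  Longitude: 41′ + 0.6″ = 41.01000′; 146 + 41.01000/60 = 146.6835000
  E → positive
Point 2:
  Lat: 39′ + 54″ = 39.90000′; 1 + 39.90000/60 = 1.6650000
  hemisphere S, so the sign is −
  λ: 148° + 2/60 + 1/3600 = 148 + 0.033333 + 0.000278 = 148.0336111
  E ⇒ keep positive
Point 3:
  Latitude: 50′ + 27.5″ = 50.45833′; 15 + 50.45833/60 = 15.8409722
  N ⇒ keep positive
  Longitude: 39′ + 14.8″ = 39.24667′; 94 + 39.24667/60 = 94.6541111
  E ⇒ keep positive
Point 4:
  φ: 59 + 19/60 + 23.84/3600 = 59.3232889
  S → negative
  λ: 46′ + 36.65″ = 46.61083′; 4 + 46.61083/60 = 4.7768472
  W → negative

1. 3.142750, 146.683500
2. -1.665000, 148.033611
3. 15.840972, 94.654111
4. -59.323289, -4.776847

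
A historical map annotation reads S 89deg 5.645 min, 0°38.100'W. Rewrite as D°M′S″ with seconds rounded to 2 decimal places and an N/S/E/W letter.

89°05′38.70″ S, 0°38′6.00″ W

Lat: fractional minutes 0.64500 × 60 = 38.7000″
Longitude: 38.10000′ → 38′ and 0.10000 × 60 = 6.0000″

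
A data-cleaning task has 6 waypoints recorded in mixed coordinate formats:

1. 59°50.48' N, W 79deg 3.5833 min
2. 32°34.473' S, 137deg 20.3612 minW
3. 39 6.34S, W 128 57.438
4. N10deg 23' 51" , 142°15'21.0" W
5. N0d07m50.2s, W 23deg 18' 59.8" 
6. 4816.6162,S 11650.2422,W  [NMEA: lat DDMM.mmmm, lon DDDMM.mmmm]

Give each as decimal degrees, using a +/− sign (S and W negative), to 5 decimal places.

Point 1:
  Lat: 50.48′ = 0.841333°; total 59.841333
  N → positive
  λ: 79 + 3.5833/60 = 79.059722
  W ⇒ negate
Point 2:
  φ: 34.473′ = 0.574550°; total 32.574550
  hemisphere S, so the sign is −
  Longitude: 20.3612′ = 0.339353°; total 137.339353
  W ⇒ negate
Point 3:
  Lat: 6.34′ = 0.105667°; total 39.105667
  S ⇒ negate
  λ: 128 + 57.438/60 = 128.957300
  W → negative
Point 4:
  Lat: 10 + 23/60 + 51/3600 = 10.397500
  N ⇒ keep positive
  λ: 142° + 15/60 + 21/3600 = 142 + 0.250000 + 0.005833 = 142.255833
  W → negative
Point 5:
  Latitude: 7′ + 50.2″ = 7.83667′; 0 + 7.83667/60 = 0.130611
  N → positive
  Lon: 18′ + 59.8″ = 18.99667′; 23 + 18.99667/60 = 23.316611
  hemisphere W, so the sign is −
Point 6:
  φ: degrees = first 2 digits = 48, minutes = 16.6162; 48 + 16.6162/60 = 48.276937
  S → negative
  λ: split at 3 digits → 116° and 50.2422′; 116 + 50.2422/60 = 116.837370
  W ⇒ negate

1. 59.84133, -79.05972
2. -32.57455, -137.33935
3. -39.10567, -128.95730
4. 10.39750, -142.25583
5. 0.13061, -23.31661
6. -48.27694, -116.83737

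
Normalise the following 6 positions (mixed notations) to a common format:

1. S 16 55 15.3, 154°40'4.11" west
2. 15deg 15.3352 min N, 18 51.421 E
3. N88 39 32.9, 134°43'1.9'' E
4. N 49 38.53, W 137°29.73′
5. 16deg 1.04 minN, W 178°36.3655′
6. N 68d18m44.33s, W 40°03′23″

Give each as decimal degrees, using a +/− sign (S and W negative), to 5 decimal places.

Point 1:
  Lat: 55′ + 15.3″ = 55.25500′; 16 + 55.25500/60 = 16.920917
  hemisphere S, so the sign is −
  λ: 154 + 40/60 + 4.11/3600 = 154.667808
  hemisphere W, so the sign is −
Point 2:
  Lat: 15.3352′ = 0.255587°; total 15.255587
  N ⇒ keep positive
  Longitude: 51.421′ = 0.857017°; total 18.857017
  E → positive
Point 3:
  φ: 88° + 39/60 + 32.9/3600 = 88 + 0.650000 + 0.009139 = 88.659139
  N → positive
  Longitude: 43′ + 1.9″ = 43.03167′; 134 + 43.03167/60 = 134.717194
  E ⇒ keep positive
Point 4:
  Lat: 49 + 38.53/60 = 49.642167
  N → positive
  Lon: 137 + 29.73/60 = 137.495500
  W ⇒ negate
Point 5:
  φ: 1.04′ = 0.017333°; total 16.017333
  N → positive
  λ: 36.3655′ = 0.606092°; total 178.606092
  W → negative
Point 6:
  Latitude: 68° + 18/60 + 44.33/3600 = 68 + 0.300000 + 0.012314 = 68.312314
  N ⇒ keep positive
  Lon: 40° + 3/60 + 23/3600 = 40 + 0.050000 + 0.006389 = 40.056389
  W ⇒ negate

1. -16.92092, -154.66781
2. 15.25559, 18.85702
3. 88.65914, 134.71719
4. 49.64217, -137.49550
5. 16.01733, -178.60609
6. 68.31231, -40.05639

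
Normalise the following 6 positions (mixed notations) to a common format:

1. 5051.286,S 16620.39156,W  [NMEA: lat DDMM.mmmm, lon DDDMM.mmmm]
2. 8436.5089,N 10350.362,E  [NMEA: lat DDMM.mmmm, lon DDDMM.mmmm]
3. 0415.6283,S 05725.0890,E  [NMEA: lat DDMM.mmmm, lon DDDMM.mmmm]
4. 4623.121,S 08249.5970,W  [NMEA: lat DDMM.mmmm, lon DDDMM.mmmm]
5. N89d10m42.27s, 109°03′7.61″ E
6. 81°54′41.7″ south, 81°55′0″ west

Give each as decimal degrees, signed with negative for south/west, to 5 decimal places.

1. -50.85477, -166.33986
2. 84.60848, 103.83937
3. -4.26047, 57.41815
4. -46.38535, -82.82662
5. 89.17841, 109.05211
6. -81.91158, -81.91667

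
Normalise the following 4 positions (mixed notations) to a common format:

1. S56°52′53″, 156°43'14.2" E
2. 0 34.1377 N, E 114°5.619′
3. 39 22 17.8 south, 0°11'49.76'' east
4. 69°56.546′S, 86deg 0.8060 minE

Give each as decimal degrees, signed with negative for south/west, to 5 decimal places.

Point 1:
  φ: 52′ + 53″ = 52.88333′; 56 + 52.88333/60 = 56.881389
  hemisphere S, so the sign is −
  Lon: 156° + 43/60 + 14.2/3600 = 156 + 0.716667 + 0.003944 = 156.720611
  E ⇒ keep positive
Point 2:
  Latitude: 34.1377′ = 0.568962°; total 0.568962
  N → positive
  λ: 5.619′ = 0.093650°; total 114.093650
  E ⇒ keep positive
Point 3:
  Latitude: 22′ + 17.8″ = 22.29667′; 39 + 22.29667/60 = 39.371611
  S → negative
  Longitude: 11′ + 49.76″ = 11.82933′; 0 + 11.82933/60 = 0.197156
  E ⇒ keep positive
Point 4:
  φ: 56.546′ = 0.942433°; total 69.942433
  S → negative
  Longitude: 0.806′ = 0.013433°; total 86.013433
  E ⇒ keep positive

1. -56.88139, 156.72061
2. 0.56896, 114.09365
3. -39.37161, 0.19716
4. -69.94243, 86.01343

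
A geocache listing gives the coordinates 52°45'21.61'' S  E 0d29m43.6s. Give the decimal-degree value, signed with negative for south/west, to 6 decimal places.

-52.756003, 0.495444

Lat: 52 + 45/60 + 21.61/3600 = 52.7560028
hemisphere S, so the sign is −
Lon: 0 + 29/60 + 43.6/3600 = 0.4954444
E → positive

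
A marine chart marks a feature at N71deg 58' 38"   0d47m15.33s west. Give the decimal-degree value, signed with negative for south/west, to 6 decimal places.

Latitude: 71° + 58/60 + 38/3600 = 71 + 0.966667 + 0.010556 = 71.9772222
N → positive
Lon: 0 + 47/60 + 15.33/3600 = 0.7875917
W → negative

71.977222, -0.787592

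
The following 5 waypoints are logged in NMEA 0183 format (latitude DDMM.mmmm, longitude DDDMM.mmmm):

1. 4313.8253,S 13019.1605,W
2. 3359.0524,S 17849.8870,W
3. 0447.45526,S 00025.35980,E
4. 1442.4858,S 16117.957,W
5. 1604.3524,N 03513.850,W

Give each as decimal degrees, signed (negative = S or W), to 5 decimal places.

1. -43.23042, -130.31934
2. -33.98421, -178.83145
3. -4.79092, 0.42266
4. -14.70810, -161.29928
5. 16.07254, -35.23083

Point 1:
  Latitude: degrees = first 2 digits = 43, minutes = 13.8253; 43 + 13.8253/60 = 43.230422
  hemisphere S, so the sign is −
  λ: split at 3 digits → 130° and 19.1605′; 130 + 19.1605/60 = 130.319342
  W ⇒ negate
Point 2:
  φ: split at 2 digits → 33° and 59.0524′; 33 + 59.0524/60 = 33.984207
  hemisphere S, so the sign is −
  Lon: degrees = first 3 digits = 178, minutes = 49.887; 178 + 49.887/60 = 178.831450
  W ⇒ negate
Point 3:
  Latitude: degrees = first 2 digits = 4, minutes = 47.45526; 4 + 47.45526/60 = 4.790921
  S ⇒ negate
  λ: degrees = first 3 digits = 0, minutes = 25.3598; 0 + 25.3598/60 = 0.422663
  E → positive
Point 4:
  φ: split at 2 digits → 14° and 42.4858′; 14 + 42.4858/60 = 14.708097
  hemisphere S, so the sign is −
  Longitude: split at 3 digits → 161° and 17.957′; 161 + 17.957/60 = 161.299283
  hemisphere W, so the sign is −
Point 5:
  φ: degrees = first 2 digits = 16, minutes = 4.3524; 16 + 4.3524/60 = 16.072540
  N ⇒ keep positive
  λ: split at 3 digits → 035° and 13.85′; 35 + 13.85/60 = 35.230833
  hemisphere W, so the sign is −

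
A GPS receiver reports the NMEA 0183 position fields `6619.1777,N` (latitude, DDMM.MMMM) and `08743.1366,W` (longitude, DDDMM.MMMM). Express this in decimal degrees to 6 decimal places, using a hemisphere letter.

φ: degrees = first 2 digits = 66, minutes = 19.1777; 66 + 19.1777/60 = 66.3196283
Lon: split at 3 digits → 087° and 43.1366′; 87 + 43.1366/60 = 87.7189433

66.319628° N, 87.718943° W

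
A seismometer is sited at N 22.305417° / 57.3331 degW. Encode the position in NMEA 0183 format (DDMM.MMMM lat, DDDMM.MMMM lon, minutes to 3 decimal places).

2218.325,N / 05719.986,W

φ: fractional part 0.305417 → 18.32502 minutes
Longitude: minutes = (57.333100 − 57) × 60 = 19.98600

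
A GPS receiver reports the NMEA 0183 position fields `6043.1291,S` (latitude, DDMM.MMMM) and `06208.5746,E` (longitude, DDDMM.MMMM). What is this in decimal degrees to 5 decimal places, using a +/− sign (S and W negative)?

-60.71882, 62.14291

Lat: split at 2 digits → 60° and 43.1291′; 60 + 43.1291/60 = 60.718818
S → negative
λ: degrees = first 3 digits = 62, minutes = 8.5746; 62 + 8.5746/60 = 62.142910
E ⇒ keep positive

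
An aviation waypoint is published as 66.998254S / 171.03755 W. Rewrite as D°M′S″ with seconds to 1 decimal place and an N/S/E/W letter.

66°59′53.7″ S, 171°02′15.2″ W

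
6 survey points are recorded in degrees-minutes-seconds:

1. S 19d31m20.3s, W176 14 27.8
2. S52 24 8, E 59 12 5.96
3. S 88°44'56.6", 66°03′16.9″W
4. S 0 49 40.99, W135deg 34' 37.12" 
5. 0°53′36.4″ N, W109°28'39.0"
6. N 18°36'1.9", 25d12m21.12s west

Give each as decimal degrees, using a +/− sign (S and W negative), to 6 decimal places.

1. -19.522306, -176.241056
2. -52.402222, 59.201656
3. -88.749056, -66.054694
4. -0.828053, -135.576978
5. 0.893444, -109.477500
6. 18.600528, -25.205867

Point 1:
  Latitude: 19 + 31/60 + 20.3/3600 = 19.5223056
  hemisphere S, so the sign is −
  Lon: 176 + 14/60 + 27.8/3600 = 176.2410556
  hemisphere W, so the sign is −
Point 2:
  Latitude: 52° + 24/60 + 8/3600 = 52 + 0.400000 + 0.002222 = 52.4022222
  hemisphere S, so the sign is −
  Lon: 59° + 12/60 + 5.96/3600 = 59 + 0.200000 + 0.001656 = 59.2016556
  E ⇒ keep positive
Point 3:
  Latitude: 88° + 44/60 + 56.6/3600 = 88 + 0.733333 + 0.015722 = 88.7490556
  hemisphere S, so the sign is −
  Lon: 3′ + 16.9″ = 3.28167′; 66 + 3.28167/60 = 66.0546944
  W → negative
Point 4:
  φ: 0° + 49/60 + 40.99/3600 = 0 + 0.816667 + 0.011386 = 0.8280528
  S ⇒ negate
  λ: 135 + 34/60 + 37.12/3600 = 135.5769778
  W ⇒ negate
Point 5:
  Latitude: 0 + 53/60 + 36.4/3600 = 0.8934444
  N ⇒ keep positive
  Lon: 28′ + 39″ = 28.65000′; 109 + 28.65000/60 = 109.4775000
  W ⇒ negate
Point 6:
  Latitude: 36′ + 1.9″ = 36.03167′; 18 + 36.03167/60 = 18.6005278
  N ⇒ keep positive
  Longitude: 25 + 12/60 + 21.12/3600 = 25.2058667
  hemisphere W, so the sign is −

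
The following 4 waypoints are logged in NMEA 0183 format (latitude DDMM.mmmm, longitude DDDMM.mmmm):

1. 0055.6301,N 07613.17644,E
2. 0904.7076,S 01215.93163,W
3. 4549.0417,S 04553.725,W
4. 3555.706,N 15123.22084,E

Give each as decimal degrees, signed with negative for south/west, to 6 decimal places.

1. 0.927168, 76.219607
2. -9.078460, -12.265527
3. -45.817362, -45.895417
4. 35.928433, 151.387014

Point 1:
  φ: split at 2 digits → 00° and 55.6301′; 0 + 55.6301/60 = 0.9271683
  N → positive
  Lon: degrees = first 3 digits = 76, minutes = 13.17644; 76 + 13.17644/60 = 76.2196073
  E → positive
Point 2:
  Latitude: split at 2 digits → 09° and 4.7076′; 9 + 4.7076/60 = 9.0784600
  S ⇒ negate
  λ: split at 3 digits → 012° and 15.93163′; 12 + 15.93163/60 = 12.2655272
  W ⇒ negate
Point 3:
  Latitude: split at 2 digits → 45° and 49.0417′; 45 + 49.0417/60 = 45.8173617
  S ⇒ negate
  Lon: degrees = first 3 digits = 45, minutes = 53.725; 45 + 53.725/60 = 45.8954167
  hemisphere W, so the sign is −
Point 4:
  Lat: degrees = first 2 digits = 35, minutes = 55.706; 35 + 55.706/60 = 35.9284333
  N ⇒ keep positive
  λ: degrees = first 3 digits = 151, minutes = 23.22084; 151 + 23.22084/60 = 151.3870140
  E ⇒ keep positive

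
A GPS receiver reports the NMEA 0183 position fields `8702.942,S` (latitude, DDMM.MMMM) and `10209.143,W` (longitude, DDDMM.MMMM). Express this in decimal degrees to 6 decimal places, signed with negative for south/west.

-87.049033, -102.152383

φ: degrees = first 2 digits = 87, minutes = 2.942; 87 + 2.942/60 = 87.0490333
S → negative
Longitude: degrees = first 3 digits = 102, minutes = 9.143; 102 + 9.143/60 = 102.1523833
W ⇒ negate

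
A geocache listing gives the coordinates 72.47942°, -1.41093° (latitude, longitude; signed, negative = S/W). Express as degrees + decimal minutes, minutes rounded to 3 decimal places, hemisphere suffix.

φ: fractional part 0.479420 → 28.76520 minutes
Longitude is negative → W; |value| = 1.410930
Longitude: 1° + 0.410930 × 60 = 1° 24.65580′

72° 28.765′ N, 1° 24.656′ W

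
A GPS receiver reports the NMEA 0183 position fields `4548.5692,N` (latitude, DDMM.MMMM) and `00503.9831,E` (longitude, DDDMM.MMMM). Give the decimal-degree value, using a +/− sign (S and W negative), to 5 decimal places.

45.80949, 5.06639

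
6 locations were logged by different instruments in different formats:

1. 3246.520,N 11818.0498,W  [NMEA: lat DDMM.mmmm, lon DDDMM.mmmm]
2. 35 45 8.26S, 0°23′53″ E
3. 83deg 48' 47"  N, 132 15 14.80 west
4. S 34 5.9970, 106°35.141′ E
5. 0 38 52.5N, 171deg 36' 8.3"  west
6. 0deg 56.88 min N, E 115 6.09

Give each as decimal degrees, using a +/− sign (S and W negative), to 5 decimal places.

Point 1:
  Latitude: degrees = first 2 digits = 32, minutes = 46.52; 32 + 46.52/60 = 32.775333
  N → positive
  λ: degrees = first 3 digits = 118, minutes = 18.0498; 118 + 18.0498/60 = 118.300830
  hemisphere W, so the sign is −
Point 2:
  Lat: 45′ + 8.26″ = 45.13767′; 35 + 45.13767/60 = 35.752294
  hemisphere S, so the sign is −
  Lon: 0 + 23/60 + 53/3600 = 0.398056
  E → positive
Point 3:
  Latitude: 83 + 48/60 + 47/3600 = 83.813056
  N → positive
  Longitude: 132 + 15/60 + 14.8/3600 = 132.254111
  W ⇒ negate
Point 4:
  Latitude: 5.997′ = 0.099950°; total 34.099950
  S → negative
  Lon: 35.141′ = 0.585683°; total 106.585683
  E → positive
Point 5:
  Lat: 0 + 38/60 + 52.5/3600 = 0.647917
  N → positive
  Lon: 171° + 36/60 + 8.3/3600 = 171 + 0.600000 + 0.002306 = 171.602306
  hemisphere W, so the sign is −
Point 6:
  Latitude: 56.88′ = 0.948000°; total 0.948000
  N ⇒ keep positive
  Lon: 115 + 6.09/60 = 115.101500
  E ⇒ keep positive

1. 32.77533, -118.30083
2. -35.75229, 0.39806
3. 83.81306, -132.25411
4. -34.09995, 106.58568
5. 0.64792, -171.60231
6. 0.94800, 115.10150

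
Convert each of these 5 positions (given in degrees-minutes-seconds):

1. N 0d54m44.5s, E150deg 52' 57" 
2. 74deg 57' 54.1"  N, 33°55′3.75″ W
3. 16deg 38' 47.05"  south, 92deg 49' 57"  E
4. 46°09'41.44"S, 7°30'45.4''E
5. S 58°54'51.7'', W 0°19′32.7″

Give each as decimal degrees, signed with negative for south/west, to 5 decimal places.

Point 1:
  Lat: 0 + 54/60 + 44.5/3600 = 0.912361
  N → positive
  Lon: 52′ + 57″ = 52.95000′; 150 + 52.95000/60 = 150.882500
  E ⇒ keep positive
Point 2:
  φ: 74 + 57/60 + 54.1/3600 = 74.965028
  N ⇒ keep positive
  λ: 33 + 55/60 + 3.75/3600 = 33.917708
  hemisphere W, so the sign is −
Point 3:
  φ: 16 + 38/60 + 47.05/3600 = 16.646403
  S → negative
  Longitude: 49′ + 57″ = 49.95000′; 92 + 49.95000/60 = 92.832500
  E ⇒ keep positive
Point 4:
  φ: 9′ + 41.44″ = 9.69067′; 46 + 9.69067/60 = 46.161511
  S → negative
  Lon: 30′ + 45.4″ = 30.75667′; 7 + 30.75667/60 = 7.512611
  E → positive
Point 5:
  φ: 58 + 54/60 + 51.7/3600 = 58.914361
  S ⇒ negate
  λ: 0° + 19/60 + 32.7/3600 = 0 + 0.316667 + 0.009083 = 0.325750
  W ⇒ negate

1. 0.91236, 150.88250
2. 74.96503, -33.91771
3. -16.64640, 92.83250
4. -46.16151, 7.51261
5. -58.91436, -0.32575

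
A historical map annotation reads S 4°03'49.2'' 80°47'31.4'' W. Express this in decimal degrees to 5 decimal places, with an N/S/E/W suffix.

Lat: 3′ + 49.2″ = 3.82000′; 4 + 3.82000/60 = 4.063667
λ: 80 + 47/60 + 31.4/3600 = 80.792056

4.06367° S, 80.79206° W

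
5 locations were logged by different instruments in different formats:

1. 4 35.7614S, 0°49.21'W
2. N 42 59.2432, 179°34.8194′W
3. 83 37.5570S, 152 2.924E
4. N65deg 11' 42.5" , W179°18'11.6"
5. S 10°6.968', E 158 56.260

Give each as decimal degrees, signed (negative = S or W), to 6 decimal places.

Point 1:
  φ: 35.7614′ = 0.596023°; total 4.5960233
  S ⇒ negate
  Longitude: 0 + 49.21/60 = 0.8201667
  W ⇒ negate
Point 2:
  Lat: 42 + 59.2432/60 = 42.9873867
  N ⇒ keep positive
  Longitude: 179 + 34.8194/60 = 179.5803233
  W ⇒ negate
Point 3:
  Latitude: 37.557′ = 0.625950°; total 83.6259500
  S → negative
  Lon: 2.924′ = 0.048733°; total 152.0487333
  E → positive
Point 4:
  Lat: 65° + 11/60 + 42.5/3600 = 65 + 0.183333 + 0.011806 = 65.1951389
  N → positive
  Longitude: 18′ + 11.6″ = 18.19333′; 179 + 18.19333/60 = 179.3032222
  hemisphere W, so the sign is −
Point 5:
  Lat: 10 + 6.968/60 = 10.1161333
  S → negative
  λ: 158 + 56.26/60 = 158.9376667
  E → positive

1. -4.596023, -0.820167
2. 42.987387, -179.580323
3. -83.625950, 152.048733
4. 65.195139, -179.303222
5. -10.116133, 158.937667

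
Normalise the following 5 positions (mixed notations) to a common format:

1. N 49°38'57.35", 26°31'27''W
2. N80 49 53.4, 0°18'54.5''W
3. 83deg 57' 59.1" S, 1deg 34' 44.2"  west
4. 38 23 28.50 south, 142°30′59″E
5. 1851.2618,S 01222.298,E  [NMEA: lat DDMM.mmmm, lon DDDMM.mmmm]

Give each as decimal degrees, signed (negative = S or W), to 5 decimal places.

Point 1:
  Lat: 38′ + 57.35″ = 38.95583′; 49 + 38.95583/60 = 49.649264
  N ⇒ keep positive
  Lon: 31′ + 27″ = 31.45000′; 26 + 31.45000/60 = 26.524167
  W → negative
Point 2:
  Lat: 80° + 49/60 + 53.4/3600 = 80 + 0.816667 + 0.014833 = 80.831500
  N → positive
  λ: 0 + 18/60 + 54.5/3600 = 0.315139
  hemisphere W, so the sign is −
Point 3:
  Lat: 83° + 57/60 + 59.1/3600 = 83 + 0.950000 + 0.016417 = 83.966417
  S ⇒ negate
  Longitude: 34′ + 44.2″ = 34.73667′; 1 + 34.73667/60 = 1.578944
  W ⇒ negate
Point 4:
  φ: 38 + 23/60 + 28.5/3600 = 38.391250
  hemisphere S, so the sign is −
  Lon: 142 + 30/60 + 59/3600 = 142.516389
  E → positive
Point 5:
  Latitude: degrees = first 2 digits = 18, minutes = 51.2618; 18 + 51.2618/60 = 18.854363
  S ⇒ negate
  λ: degrees = first 3 digits = 12, minutes = 22.298; 12 + 22.298/60 = 12.371633
  E ⇒ keep positive

1. 49.64926, -26.52417
2. 80.83150, -0.31514
3. -83.96642, -1.57894
4. -38.39125, 142.51639
5. -18.85436, 12.37163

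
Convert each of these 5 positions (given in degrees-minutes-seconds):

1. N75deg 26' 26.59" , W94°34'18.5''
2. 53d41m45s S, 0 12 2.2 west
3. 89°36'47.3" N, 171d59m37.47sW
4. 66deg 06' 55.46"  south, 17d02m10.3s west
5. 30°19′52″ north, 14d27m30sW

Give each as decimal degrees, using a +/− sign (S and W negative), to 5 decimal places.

Point 1:
  Latitude: 26′ + 26.59″ = 26.44317′; 75 + 26.44317/60 = 75.440719
  N → positive
  Longitude: 94 + 34/60 + 18.5/3600 = 94.571806
  W → negative
Point 2:
  Lat: 53 + 41/60 + 45/3600 = 53.695833
  S ⇒ negate
  Longitude: 0 + 12/60 + 2.2/3600 = 0.200611
  hemisphere W, so the sign is −
Point 3:
  Latitude: 36′ + 47.3″ = 36.78833′; 89 + 36.78833/60 = 89.613139
  N ⇒ keep positive
  λ: 171 + 59/60 + 37.47/3600 = 171.993742
  W ⇒ negate
Point 4:
  φ: 6′ + 55.46″ = 6.92433′; 66 + 6.92433/60 = 66.115406
  hemisphere S, so the sign is −
  Longitude: 17 + 2/60 + 10.3/3600 = 17.036194
  W ⇒ negate
Point 5:
  Lat: 30° + 19/60 + 52/3600 = 30 + 0.316667 + 0.014444 = 30.331111
  N ⇒ keep positive
  Longitude: 14° + 27/60 + 30/3600 = 14 + 0.450000 + 0.008333 = 14.458333
  W → negative

1. 75.44072, -94.57181
2. -53.69583, -0.20061
3. 89.61314, -171.99374
4. -66.11541, -17.03619
5. 30.33111, -14.45833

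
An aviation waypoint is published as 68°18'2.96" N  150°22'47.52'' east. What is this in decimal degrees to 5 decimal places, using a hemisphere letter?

68.30082° N, 150.37987° E

Lat: 68 + 18/60 + 2.96/3600 = 68.300822
λ: 150° + 22/60 + 47.52/3600 = 150 + 0.366667 + 0.013200 = 150.379867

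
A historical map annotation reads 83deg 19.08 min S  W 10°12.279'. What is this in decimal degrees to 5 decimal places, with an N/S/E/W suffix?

83.31800° S, 10.20465° W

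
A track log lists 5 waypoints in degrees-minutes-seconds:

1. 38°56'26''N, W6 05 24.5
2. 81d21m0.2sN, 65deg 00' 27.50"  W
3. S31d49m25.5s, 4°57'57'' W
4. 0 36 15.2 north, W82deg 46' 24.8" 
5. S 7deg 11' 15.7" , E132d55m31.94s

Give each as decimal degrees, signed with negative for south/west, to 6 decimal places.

1. 38.940556, -6.090139
2. 81.350056, -65.007639
3. -31.823750, -4.965833
4. 0.604222, -82.773556
5. -7.187694, 132.925539

Point 1:
  φ: 38° + 56/60 + 26/3600 = 38 + 0.933333 + 0.007222 = 38.9405556
  N → positive
  Longitude: 5′ + 24.5″ = 5.40833′; 6 + 5.40833/60 = 6.0901389
  W → negative
Point 2:
  Lat: 21′ + 0.2″ = 21.00333′; 81 + 21.00333/60 = 81.3500556
  N → positive
  Lon: 65° + 0/60 + 27.5/3600 = 65 + 0.000000 + 0.007639 = 65.0076389
  W ⇒ negate
Point 3:
  φ: 31 + 49/60 + 25.5/3600 = 31.8237500
  hemisphere S, so the sign is −
  λ: 4 + 57/60 + 57/3600 = 4.9658333
  W ⇒ negate
Point 4:
  φ: 0 + 36/60 + 15.2/3600 = 0.6042222
  N → positive
  Longitude: 82 + 46/60 + 24.8/3600 = 82.7735556
  hemisphere W, so the sign is −
Point 5:
  φ: 11′ + 15.7″ = 11.26167′; 7 + 11.26167/60 = 7.1876944
  hemisphere S, so the sign is −
  Lon: 55′ + 31.94″ = 55.53233′; 132 + 55.53233/60 = 132.9255389
  E → positive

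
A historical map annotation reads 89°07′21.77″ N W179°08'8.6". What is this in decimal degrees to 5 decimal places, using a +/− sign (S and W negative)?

φ: 7′ + 21.77″ = 7.36283′; 89 + 7.36283/60 = 89.122714
N ⇒ keep positive
Longitude: 179° + 8/60 + 8.6/3600 = 179 + 0.133333 + 0.002389 = 179.135722
W → negative

89.12271, -179.13572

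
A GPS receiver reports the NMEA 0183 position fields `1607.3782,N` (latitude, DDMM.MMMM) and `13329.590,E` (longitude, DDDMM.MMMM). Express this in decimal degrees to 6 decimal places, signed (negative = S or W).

16.122970, 133.493167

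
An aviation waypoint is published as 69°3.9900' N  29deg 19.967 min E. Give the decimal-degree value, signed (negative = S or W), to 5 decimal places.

φ: 69 + 3.99/60 = 69.066500
N ⇒ keep positive
λ: 19.967′ = 0.332783°; total 29.332783
E → positive

69.06650, 29.33278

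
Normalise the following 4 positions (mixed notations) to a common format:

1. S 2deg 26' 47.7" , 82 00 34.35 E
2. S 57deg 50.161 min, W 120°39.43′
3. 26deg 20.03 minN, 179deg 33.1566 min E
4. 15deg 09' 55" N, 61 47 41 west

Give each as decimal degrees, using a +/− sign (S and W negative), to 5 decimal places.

Point 1:
  Lat: 2° + 26/60 + 47.7/3600 = 2 + 0.433333 + 0.013250 = 2.446583
  hemisphere S, so the sign is −
  Lon: 82° + 0/60 + 34.35/3600 = 82 + 0.000000 + 0.009542 = 82.009542
  E ⇒ keep positive
Point 2:
  Lat: 57 + 50.161/60 = 57.836017
  S ⇒ negate
  Lon: 39.43′ = 0.657167°; total 120.657167
  W ⇒ negate
Point 3:
  φ: 26 + 20.03/60 = 26.333833
  N ⇒ keep positive
  λ: 179 + 33.1566/60 = 179.552610
  E ⇒ keep positive
Point 4:
  Lat: 15 + 9/60 + 55/3600 = 15.165278
  N → positive
  Longitude: 61° + 47/60 + 41/3600 = 61 + 0.783333 + 0.011389 = 61.794722
  W → negative

1. -2.44658, 82.00954
2. -57.83602, -120.65717
3. 26.33383, 179.55261
4. 15.16528, -61.79472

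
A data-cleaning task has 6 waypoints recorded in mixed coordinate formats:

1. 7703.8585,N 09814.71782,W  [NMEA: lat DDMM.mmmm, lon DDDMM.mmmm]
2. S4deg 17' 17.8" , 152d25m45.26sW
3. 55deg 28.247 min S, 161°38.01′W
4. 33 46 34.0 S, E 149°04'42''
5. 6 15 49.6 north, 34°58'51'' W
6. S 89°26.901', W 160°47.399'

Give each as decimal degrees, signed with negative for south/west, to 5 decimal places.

Point 1:
  Lat: split at 2 digits → 77° and 3.8585′; 77 + 3.8585/60 = 77.064308
  N ⇒ keep positive
  λ: degrees = first 3 digits = 98, minutes = 14.71782; 98 + 14.71782/60 = 98.245297
  hemisphere W, so the sign is −
Point 2:
  Latitude: 4° + 17/60 + 17.8/3600 = 4 + 0.283333 + 0.004944 = 4.288278
  hemisphere S, so the sign is −
  Lon: 152° + 25/60 + 45.26/3600 = 152 + 0.416667 + 0.012572 = 152.429239
  W ⇒ negate
Point 3:
  φ: 55 + 28.247/60 = 55.470783
  hemisphere S, so the sign is −
  Lon: 38.01′ = 0.633500°; total 161.633500
  hemisphere W, so the sign is −
Point 4:
  φ: 46′ + 34″ = 46.56667′; 33 + 46.56667/60 = 33.776111
  S ⇒ negate
  λ: 149° + 4/60 + 42/3600 = 149 + 0.066667 + 0.011667 = 149.078333
  E → positive
Point 5:
  Latitude: 6 + 15/60 + 49.6/3600 = 6.263778
  N ⇒ keep positive
  Longitude: 34° + 58/60 + 51/3600 = 34 + 0.966667 + 0.014167 = 34.980833
  W ⇒ negate
Point 6:
  φ: 89 + 26.901/60 = 89.448350
  hemisphere S, so the sign is −
  Longitude: 160 + 47.399/60 = 160.789983
  W ⇒ negate

1. 77.06431, -98.24530
2. -4.28828, -152.42924
3. -55.47078, -161.63350
4. -33.77611, 149.07833
5. 6.26378, -34.98083
6. -89.44835, -160.78998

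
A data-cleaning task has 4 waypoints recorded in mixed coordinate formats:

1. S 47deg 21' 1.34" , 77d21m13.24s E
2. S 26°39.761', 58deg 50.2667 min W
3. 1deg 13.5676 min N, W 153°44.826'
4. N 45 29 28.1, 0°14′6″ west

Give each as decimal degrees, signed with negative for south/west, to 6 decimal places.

1. -47.350372, 77.353678
2. -26.662683, -58.837778
3. 1.226127, -153.747100
4. 45.491139, -0.235000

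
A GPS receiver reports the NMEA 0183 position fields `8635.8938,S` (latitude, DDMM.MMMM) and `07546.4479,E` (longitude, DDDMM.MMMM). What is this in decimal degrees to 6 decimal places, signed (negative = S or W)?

Lat: split at 2 digits → 86° and 35.8938′; 86 + 35.8938/60 = 86.5982300
hemisphere S, so the sign is −
Longitude: degrees = first 3 digits = 75, minutes = 46.4479; 75 + 46.4479/60 = 75.7741317
E → positive

-86.598230, 75.774132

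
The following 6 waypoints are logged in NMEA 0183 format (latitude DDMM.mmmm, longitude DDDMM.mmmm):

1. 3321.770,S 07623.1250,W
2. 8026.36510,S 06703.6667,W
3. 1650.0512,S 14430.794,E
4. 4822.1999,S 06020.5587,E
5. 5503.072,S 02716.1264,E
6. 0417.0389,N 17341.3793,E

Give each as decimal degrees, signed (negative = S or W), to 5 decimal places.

1. -33.36283, -76.38542
2. -80.43942, -67.06111
3. -16.83419, 144.51323
4. -48.37000, 60.34265
5. -55.05120, 27.26877
6. 4.28398, 173.68966

Point 1:
  Lat: split at 2 digits → 33° and 21.77′; 33 + 21.77/60 = 33.362833
  hemisphere S, so the sign is −
  Lon: split at 3 digits → 076° and 23.125′; 76 + 23.125/60 = 76.385417
  W ⇒ negate
Point 2:
  Latitude: degrees = first 2 digits = 80, minutes = 26.3651; 80 + 26.3651/60 = 80.439418
  S → negative
  Longitude: split at 3 digits → 067° and 3.6667′; 67 + 3.6667/60 = 67.061112
  W → negative
Point 3:
  φ: degrees = first 2 digits = 16, minutes = 50.0512; 16 + 50.0512/60 = 16.834187
  hemisphere S, so the sign is −
  λ: split at 3 digits → 144° and 30.794′; 144 + 30.794/60 = 144.513233
  E ⇒ keep positive
Point 4:
  Latitude: split at 2 digits → 48° and 22.1999′; 48 + 22.1999/60 = 48.369998
  hemisphere S, so the sign is −
  Lon: degrees = first 3 digits = 60, minutes = 20.5587; 60 + 20.5587/60 = 60.342645
  E → positive
Point 5:
  φ: degrees = first 2 digits = 55, minutes = 3.072; 55 + 3.072/60 = 55.051200
  S ⇒ negate
  λ: degrees = first 3 digits = 27, minutes = 16.1264; 27 + 16.1264/60 = 27.268773
  E → positive
Point 6:
  φ: degrees = first 2 digits = 4, minutes = 17.0389; 4 + 17.0389/60 = 4.283982
  N → positive
  Longitude: degrees = first 3 digits = 173, minutes = 41.3793; 173 + 41.3793/60 = 173.689655
  E ⇒ keep positive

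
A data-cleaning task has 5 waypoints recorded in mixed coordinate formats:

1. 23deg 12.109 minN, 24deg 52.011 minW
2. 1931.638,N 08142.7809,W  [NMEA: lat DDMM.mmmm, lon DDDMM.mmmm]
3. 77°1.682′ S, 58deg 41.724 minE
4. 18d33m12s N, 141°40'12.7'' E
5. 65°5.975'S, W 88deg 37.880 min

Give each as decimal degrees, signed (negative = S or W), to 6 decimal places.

1. 23.201817, -24.866850
2. 19.527300, -81.713015
3. -77.028033, 58.695400
4. 18.553333, 141.670194
5. -65.099583, -88.631333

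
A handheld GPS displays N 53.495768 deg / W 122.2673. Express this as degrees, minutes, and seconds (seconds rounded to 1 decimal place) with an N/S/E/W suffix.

Lat: 0.495768° → 29.74608′; 0.74608 × 60 = 44.765″
Lon: whole degrees 122; 16.03800′ → 16′ and 2.280″

53°29′44.8″ N, 122°16′2.3″ W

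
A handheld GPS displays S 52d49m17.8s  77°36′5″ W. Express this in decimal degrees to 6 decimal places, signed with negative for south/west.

Lat: 52 + 49/60 + 17.8/3600 = 52.8216111
S → negative
λ: 77 + 36/60 + 5/3600 = 77.6013889
W → negative

-52.821611, -77.601389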